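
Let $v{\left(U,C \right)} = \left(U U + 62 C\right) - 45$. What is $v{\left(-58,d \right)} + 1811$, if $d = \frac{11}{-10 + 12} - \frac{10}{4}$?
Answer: $5316$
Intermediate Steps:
$d = 3$ ($d = \frac{11}{2} - \frac{5}{2} = 3$)
$v{\left(U,C \right)} = -45 + U^{2} + 62 C$ ($v{\left(U,C \right)} = \left(U^{2} + 62 C\right) - 45 = -45 + U^{2} + 62 C$)
$v{\left(-58,d \right)} + 1811 = \left(-45 + \left(-58\right)^{2} + 62 \cdot 3\right) + 1811 = \left(-45 + 3364 + 186\right) + 1811 = 3505 + 1811 = 5316$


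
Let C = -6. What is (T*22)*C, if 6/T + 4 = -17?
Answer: 264/7 ≈ 37.714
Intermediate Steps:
T = -2/7 (T = 6/(-4 - 17) = 6/(-21) = 6*(-1/21) = -2/7 ≈ -0.28571)
(T*22)*C = -2/7*22*(-6) = -44/7*(-6) = 264/7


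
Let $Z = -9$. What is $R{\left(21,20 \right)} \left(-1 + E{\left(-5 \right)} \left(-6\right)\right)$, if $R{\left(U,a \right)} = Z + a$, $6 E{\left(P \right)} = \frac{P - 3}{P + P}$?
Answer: $- \frac{99}{5} \approx -19.8$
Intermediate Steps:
$E{\left(P \right)} = \frac{-3 + P}{12 P}$ ($E{\left(P \right)} = \frac{\left(P - 3\right) \frac{1}{P + P}}{6} = \frac{\left(-3 + P\right) \frac{1}{2 P}}{6} = \frac{\frac{1}{2} \frac{1}{P} \left(-3 + P\right)}{6} = \frac{-3 + P}{12 P}$)
$R{\left(U,a \right)} = -9 + a$
$R{\left(21,20 \right)} \left(-1 + E{\left(-5 \right)} \left(-6\right)\right) = \left(-9 + 20\right) \left(-1 + \frac{-3 - 5}{12 \left(-5\right)} \left(-6\right)\right) = 11 \left(-1 + \frac{1}{12} \left(- \frac{1}{5}\right) \left(-8\right) \left(-6\right)\right) = 11 \left(-1 + \frac{2}{15} \left(-6\right)\right) = 11 \left(-1 - \frac{4}{5}\right) = 11 \left(- \frac{9}{5}\right) = - \frac{99}{5}$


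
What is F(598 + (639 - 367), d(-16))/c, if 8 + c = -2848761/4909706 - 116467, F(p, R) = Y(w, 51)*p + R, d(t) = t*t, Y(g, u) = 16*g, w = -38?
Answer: 2595781201024/571860855111 ≈ 4.5392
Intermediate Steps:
d(t) = t**2
F(p, R) = R - 608*p (F(p, R) = (16*(-38))*p + R = -608*p + R = R - 608*p)
c = -571860855111/4909706 (c = -8 + (-2848761/4909706 - 116467) = -8 - 571821577463/4909706 = -571860855111/4909706 ≈ -1.1648e+5)
F(598 + (639 - 367), d(-16))/c = ((-16)**2 - 608*(598 + (639 - 367)))/(-571860855111/4909706) = (256 - 608*(598 + 272))*(-4909706/571860855111) = (256 - 608*870)*(-4909706/571860855111) = (256 - 528960)*(-4909706/571860855111) = -528704*(-4909706/571860855111) = 2595781201024/571860855111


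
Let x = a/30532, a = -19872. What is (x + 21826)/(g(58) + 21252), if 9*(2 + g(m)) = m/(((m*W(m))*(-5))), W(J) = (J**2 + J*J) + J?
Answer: 50872470819300/49531395704867 ≈ 1.0271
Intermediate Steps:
W(J) = J + 2*J**2 (W(J) = (J**2 + J**2) + J = 2*J**2 + J = J + 2*J**2)
x = -4968/7633 (x = -19872/30532 = -19872*1/30532 = -4968/7633 ≈ -0.65086)
g(m) = -2 - 1/(45*m*(1 + 2*m)) (g(m) = -2 + (m/(((m*(m*(1 + 2*m)))*(-5))))/9 = -2 + (m/(((m**2*(1 + 2*m))*(-5))))/9 = -2 + (m/((-5*m**2*(1 + 2*m))))/9 = -2 + (m*(-1/(5*m**2*(1 + 2*m))))/9 = -2 + (-1/(5*m*(1 + 2*m)))/9 = -2 - 1/(45*m*(1 + 2*m)))
(x + 21826)/(g(58) + 21252) = (-4968/7633 + 21826)/((1/45)*(-1 - 90*58*(1 + 2*58))/(58*(1 + 2*58)) + 21252) = 166592890/(7633*((1/45)*(1/58)*(-1 - 90*58*(1 + 116))/(1 + 116) + 21252)) = 166592890/(7633*((1/45)*(1/58)*(-1 - 90*58*117)/117 + 21252)) = 166592890/(7633*((1/45)*(1/58)*(1/117)*(-1 - 610740) + 21252)) = 166592890/(7633*((1/45)*(1/58)*(1/117)*(-610741) + 21252)) = 166592890/(7633*(-610741/305370 + 21252)) = 166592890/(7633*(6489112499/305370)) = (166592890/7633)*(305370/6489112499) = 50872470819300/49531395704867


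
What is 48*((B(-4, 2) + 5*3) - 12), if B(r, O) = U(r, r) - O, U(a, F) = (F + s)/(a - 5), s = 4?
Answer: 48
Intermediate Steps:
U(a, F) = (4 + F)/(-5 + a) (U(a, F) = (F + 4)/(a - 5) = (4 + F)/(-5 + a))
B(r, O) = -O + (4 + r)/(-5 + r) (B(r, O) = (4 + r)/(-5 + r) - O = -O + (4 + r)/(-5 + r))
48*((B(-4, 2) + 5*3) - 12) = 48*(((4 - 4 - 1*2*(-5 - 4))/(-5 - 4) + 5*3) - 12) = 48*(((4 - 4 - 1*2*(-9))/(-9) + 15) - 12) = 48*((-(4 - 4 + 18)/9 + 15) - 12) = 48*((-1/9*18 + 15) - 12) = 48*((-2 + 15) - 12) = 48*(13 - 12) = 48*1 = 48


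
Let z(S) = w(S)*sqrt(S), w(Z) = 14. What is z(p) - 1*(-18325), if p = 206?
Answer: 18325 + 14*sqrt(206) ≈ 18526.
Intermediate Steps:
z(S) = 14*sqrt(S)
z(p) - 1*(-18325) = 14*sqrt(206) - 1*(-18325) = 14*sqrt(206) + 18325 = 18325 + 14*sqrt(206)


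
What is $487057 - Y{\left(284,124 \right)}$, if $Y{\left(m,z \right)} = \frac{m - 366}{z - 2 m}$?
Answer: $\frac{108126613}{222} \approx 4.8706 \cdot 10^{5}$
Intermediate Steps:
$Y{\left(m,z \right)} = \frac{-366 + m}{z - 2 m}$
$487057 - Y{\left(284,124 \right)} = 487057 - \frac{366 - 284}{\left(-1\right) 124 + 2 \cdot 284} = 487057 - \frac{366 - 284}{-124 + 568} = 487057 - \frac{1}{444} \cdot 82 = 487057 - \frac{41}{222} = \frac{108126613}{222}$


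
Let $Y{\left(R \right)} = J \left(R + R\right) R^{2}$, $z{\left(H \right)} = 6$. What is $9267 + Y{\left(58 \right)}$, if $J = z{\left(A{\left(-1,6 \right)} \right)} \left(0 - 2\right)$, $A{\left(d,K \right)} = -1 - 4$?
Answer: $-4673421$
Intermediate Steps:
$A{\left(d,K \right)} = -5$
$J = -12$ ($J = 6 \left(0 - 2\right) = 6 \left(-2\right) = -12$)
$Y{\left(R \right)} = - 24 R^{3}$ ($Y{\left(R \right)} = - 12 \left(R + R\right) R^{2} = - 12 \cdot 2 R R^{2} = - 12 \cdot 2 R^{3} = - 24 R^{3}$)
$9267 + Y{\left(58 \right)} = 9267 - 24 \cdot 58^{3} = 9267 - 4682688 = -4673421$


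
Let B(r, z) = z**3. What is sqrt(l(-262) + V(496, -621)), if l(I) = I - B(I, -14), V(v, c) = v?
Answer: sqrt(2978) ≈ 54.571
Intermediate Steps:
l(I) = 2744 + I (l(I) = I - 1*(-14)**3 = I - 1*(-2744) = I + 2744 = 2744 + I)
sqrt(l(-262) + V(496, -621)) = sqrt((2744 - 262) + 496) = sqrt(2482 + 496) = sqrt(2978)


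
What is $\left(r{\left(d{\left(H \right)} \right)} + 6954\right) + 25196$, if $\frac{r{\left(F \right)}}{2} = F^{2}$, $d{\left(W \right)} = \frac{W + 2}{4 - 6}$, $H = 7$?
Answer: $\frac{64381}{2} \approx 32191.0$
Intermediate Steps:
$d{\left(W \right)} = -1 - \frac{W}{2}$ ($d{\left(W \right)} = \frac{2 + W}{-2} = \left(2 + W\right) \left(- \frac{1}{2}\right) = -1 - \frac{W}{2}$)
$r{\left(F \right)} = 2 F^{2}$
$\left(r{\left(d{\left(H \right)} \right)} + 6954\right) + 25196 = \left(2 \left(-1 - \frac{7}{2}\right)^{2} + 6954\right) + 25196 = \left(2 \left(- \frac{9}{2}\right)^{2} + 6954\right) + 25196 = \left(2 \cdot \frac{81}{4} + 6954\right) + 25196 = \left(\frac{81}{2} + 6954\right) + 25196 = \frac{13989}{2} + 25196 = \frac{64381}{2}$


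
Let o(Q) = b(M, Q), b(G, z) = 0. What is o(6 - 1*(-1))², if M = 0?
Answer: 0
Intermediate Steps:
o(Q) = 0
o(6 - 1*(-1))² = 0² = 0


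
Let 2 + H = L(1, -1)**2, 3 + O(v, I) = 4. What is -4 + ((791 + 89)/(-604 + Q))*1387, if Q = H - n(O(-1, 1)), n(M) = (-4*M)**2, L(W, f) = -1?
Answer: -1223044/621 ≈ -1969.5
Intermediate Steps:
O(v, I) = 1 (O(v, I) = -3 + 4 = 1)
n(M) = 16*M**2
H = -1 (H = -2 + (-1)**2 = -2 + 1 = -1)
Q = -17 (Q = -1 - 16*1**2 = -1 - 16 = -17)
-4 + ((791 + 89)/(-604 + Q))*1387 = -4 + ((791 + 89)/(-604 - 17))*1387 = -4 + (880/(-621))*1387 = -4 + (880*(-1/621))*1387 = -4 - 880/621*1387 = -4 - 1220560/621 = -1223044/621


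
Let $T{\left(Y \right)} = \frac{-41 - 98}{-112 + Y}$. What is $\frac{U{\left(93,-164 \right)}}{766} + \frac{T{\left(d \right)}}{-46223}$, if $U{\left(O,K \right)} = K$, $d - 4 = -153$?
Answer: $- \frac{989317883}{4620589749} \approx -0.21411$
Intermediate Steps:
$d = -149$ ($d = 4 - 153 = -149$)
$T{\left(Y \right)} = - \frac{139}{-112 + Y}$
$\frac{U{\left(93,-164 \right)}}{766} + \frac{T{\left(d \right)}}{-46223} = - \frac{164}{766} + \frac{\left(-139\right) \frac{1}{-112 - 149}}{-46223} = \left(-164\right) \frac{1}{766} + - \frac{139}{-261} \left(- \frac{1}{46223}\right) = - \frac{82}{383} + \left(-139\right) \left(- \frac{1}{261}\right) \left(- \frac{1}{46223}\right) = - \frac{82}{383} + \frac{139}{261} \left(- \frac{1}{46223}\right) = - \frac{82}{383} - \frac{139}{12064203} = - \frac{989317883}{4620589749}$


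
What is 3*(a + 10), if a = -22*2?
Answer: -102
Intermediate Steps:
a = -44
3*(a + 10) = 3*(-44 + 10) = 3*(-34) = -102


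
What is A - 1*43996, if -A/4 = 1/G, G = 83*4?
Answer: -3651669/83 ≈ -43996.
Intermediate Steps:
G = 332
A = -1/83 (A = -4/332 = -4*1/332 = -1/83 ≈ -0.012048)
A - 1*43996 = -1/83 - 1*43996 = -1/83 - 43996 = -3651669/83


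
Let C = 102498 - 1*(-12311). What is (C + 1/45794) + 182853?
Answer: 13631133629/45794 ≈ 2.9766e+5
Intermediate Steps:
C = 114809 (C = 102498 + 12311 = 114809)
(C + 1/45794) + 182853 = (114809 + 1/45794) + 182853 = 5257563347/45794 + 182853 = 13631133629/45794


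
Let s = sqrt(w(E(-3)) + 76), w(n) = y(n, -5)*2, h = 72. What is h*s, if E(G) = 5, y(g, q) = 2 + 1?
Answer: 72*sqrt(82) ≈ 651.99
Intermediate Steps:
y(g, q) = 3
w(n) = 6 (w(n) = 3*2 = 6)
s = sqrt(82) (s = sqrt(6 + 76) = sqrt(82) ≈ 9.0554)
h*s = 72*sqrt(82)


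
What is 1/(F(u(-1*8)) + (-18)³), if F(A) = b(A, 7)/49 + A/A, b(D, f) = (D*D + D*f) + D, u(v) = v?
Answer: -1/5831 ≈ -0.00017150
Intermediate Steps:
b(D, f) = D + D² + D*f (b(D, f) = (D² + D*f) + D = D + D² + D*f)
F(A) = 1 + A*(8 + A)/49 (F(A) = (A*(1 + A + 7))/49 + A/A = (A*(8 + A))*(1/49) + 1 = A*(8 + A)/49 + 1 = 1 + A*(8 + A)/49)
1/(F(u(-1*8)) + (-18)³) = 1/((1 + (-1*8)*(8 - 1*8)/49) + (-18)³) = 1/((1 + (1/49)*(-8)*(8 - 8)) - 5832) = 1/((1 + (1/49)*(-8)*0) - 5832) = 1/((1 + 0) - 5832) = 1/(1 - 5832) = 1/(-5831) = -1/5831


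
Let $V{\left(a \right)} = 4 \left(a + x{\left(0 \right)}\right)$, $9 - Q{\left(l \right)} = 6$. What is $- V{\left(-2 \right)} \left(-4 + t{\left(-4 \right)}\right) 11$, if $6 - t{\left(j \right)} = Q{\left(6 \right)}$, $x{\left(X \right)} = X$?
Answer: $-88$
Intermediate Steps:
$Q{\left(l \right)} = 3$ ($Q{\left(l \right)} = 9 - 6 = 3$)
$t{\left(j \right)} = 3$ ($t{\left(j \right)} = 6 - 3 = 3$)
$V{\left(a \right)} = 4 a$ ($V{\left(a \right)} = 4 \left(a + 0\right) = 4 a$)
$- V{\left(-2 \right)} \left(-4 + t{\left(-4 \right)}\right) 11 = - 4 \left(-2\right) \left(-4 + 3\right) 11 = - \left(-8\right) \left(-1\right) 11 = \left(-1\right) 8 \cdot 11 = \left(-8\right) 11 = -88$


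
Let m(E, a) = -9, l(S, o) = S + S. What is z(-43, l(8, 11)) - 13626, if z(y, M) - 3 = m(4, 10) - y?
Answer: -13589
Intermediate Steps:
l(S, o) = 2*S
z(y, M) = -6 - y (z(y, M) = 3 + (-9 - y) = -6 - y)
z(-43, l(8, 11)) - 13626 = (-6 - 1*(-43)) - 13626 = (-6 + 43) - 13626 = 37 - 13626 = -13589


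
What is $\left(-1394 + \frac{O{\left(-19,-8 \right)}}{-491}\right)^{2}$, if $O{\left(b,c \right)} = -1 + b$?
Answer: $\frac{468449900356}{241081} \approx 1.9431 \cdot 10^{6}$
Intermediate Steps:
$\left(-1394 + \frac{O{\left(-19,-8 \right)}}{-491}\right)^{2} = \left(-1394 + \frac{-1 - 19}{-491}\right)^{2} = \left(-1394 - - \frac{20}{491}\right)^{2} = \left(-1394 + \frac{20}{491}\right)^{2} = \left(- \frac{684434}{491}\right)^{2} = \frac{468449900356}{241081}$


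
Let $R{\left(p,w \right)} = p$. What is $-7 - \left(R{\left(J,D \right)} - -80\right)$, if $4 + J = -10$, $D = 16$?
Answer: $-73$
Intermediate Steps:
$J = -14$ ($J = -4 - 10 = -14$)
$-7 - \left(R{\left(J,D \right)} - -80\right) = -7 - \left(-14 - -80\right) = -7 - \left(-14 + 80\right) = -7 - 66 = -73$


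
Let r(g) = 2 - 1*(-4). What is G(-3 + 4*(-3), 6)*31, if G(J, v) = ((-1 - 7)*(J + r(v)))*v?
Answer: 13392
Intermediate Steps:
r(g) = 6 (r(g) = 2 + 4 = 6)
G(J, v) = v*(-48 - 8*J) (G(J, v) = ((-1 - 7)*(J + 6))*v = (-8*(6 + J))*v = (-48 - 8*J)*v = v*(-48 - 8*J))
G(-3 + 4*(-3), 6)*31 = -8*6*(6 + (-3 + 4*(-3)))*31 = -8*6*(6 + (-3 - 12))*31 = -8*6*(6 - 15)*31 = -8*6*(-9)*31 = 432*31 = 13392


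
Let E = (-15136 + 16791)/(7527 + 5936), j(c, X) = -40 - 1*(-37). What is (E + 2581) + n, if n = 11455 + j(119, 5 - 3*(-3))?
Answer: 188927934/13463 ≈ 14033.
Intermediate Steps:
j(c, X) = -3 (j(c, X) = -40 + 37 = -3)
E = 1655/13463 ≈ 0.12293
n = 11452 (n = 11455 - 3 = 11452)
(E + 2581) + n = (1655/13463 + 2581) + 11452 = 34749658/13463 + 11452 = 188927934/13463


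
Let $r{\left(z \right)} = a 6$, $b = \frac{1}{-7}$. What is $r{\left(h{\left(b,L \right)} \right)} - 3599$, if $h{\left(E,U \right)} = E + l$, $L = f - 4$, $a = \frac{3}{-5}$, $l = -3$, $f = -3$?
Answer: $- \frac{18013}{5} \approx -3602.6$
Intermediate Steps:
$b = - \frac{1}{7} \approx -0.14286$
$a = - \frac{3}{5}$ ($a = 3 \left(- \frac{1}{5}\right) = - \frac{3}{5} \approx -0.6$)
$L = -7$ ($L = -3 - 4 = -7$)
$h{\left(E,U \right)} = -3 + E$ ($h{\left(E,U \right)} = E - 3 = -3 + E$)
$r{\left(z \right)} = - \frac{18}{5}$ ($r{\left(z \right)} = \left(- \frac{3}{5}\right) 6 = - \frac{18}{5}$)
$r{\left(h{\left(b,L \right)} \right)} - 3599 = - \frac{18}{5} - 3599 = - \frac{18013}{5}$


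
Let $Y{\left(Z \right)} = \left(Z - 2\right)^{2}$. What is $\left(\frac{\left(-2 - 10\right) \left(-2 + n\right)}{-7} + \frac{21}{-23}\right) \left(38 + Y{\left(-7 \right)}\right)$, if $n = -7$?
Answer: $- \frac{44727}{23} \approx -1944.7$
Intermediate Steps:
$Y{\left(Z \right)} = \left(-2 + Z\right)^{2}$
$\left(\frac{\left(-2 - 10\right) \left(-2 + n\right)}{-7} + \frac{21}{-23}\right) \left(38 + Y{\left(-7 \right)}\right) = \left(\frac{\left(-2 - 10\right) \left(-2 - 7\right)}{-7} + \frac{21}{-23}\right) \left(38 + \left(-2 - 7\right)^{2}\right) = \left(\left(-12\right) \left(-9\right) \left(- \frac{1}{7}\right) + 21 \left(- \frac{1}{23}\right)\right) \left(38 + \left(-9\right)^{2}\right) = \left(108 \left(- \frac{1}{7}\right) - \frac{21}{23}\right) \left(38 + 81\right) = \left(- \frac{108}{7} - \frac{21}{23}\right) 119 = \left(- \frac{2631}{161}\right) 119 = - \frac{44727}{23}$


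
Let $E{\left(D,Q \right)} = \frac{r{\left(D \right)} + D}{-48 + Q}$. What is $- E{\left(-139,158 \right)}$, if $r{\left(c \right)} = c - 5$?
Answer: $\frac{283}{110} \approx 2.5727$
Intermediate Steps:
$r{\left(c \right)} = -5 + c$
$E{\left(D,Q \right)} = \frac{-5 + 2 D}{-48 + Q}$ ($E{\left(D,Q \right)} = \frac{\left(-5 + D\right) + D}{-48 + Q} = \frac{-5 + 2 D}{-48 + Q}$)
$- E{\left(-139,158 \right)} = - \frac{-5 + 2 \left(-139\right)}{-48 + 158} = - \frac{-5 - 278}{110} = - \frac{-283}{110} = \left(-1\right) \left(- \frac{283}{110}\right) = \frac{283}{110}$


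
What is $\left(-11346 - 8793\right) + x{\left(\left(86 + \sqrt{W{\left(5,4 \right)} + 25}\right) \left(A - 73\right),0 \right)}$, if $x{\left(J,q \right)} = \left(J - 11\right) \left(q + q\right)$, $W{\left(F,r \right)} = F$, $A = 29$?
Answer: $-20139$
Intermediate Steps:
$x{\left(J,q \right)} = 2 q \left(-11 + J\right)$ ($x{\left(J,q \right)} = \left(-11 + J\right) 2 q = 2 q \left(-11 + J\right)$)
$\left(-11346 - 8793\right) + x{\left(\left(86 + \sqrt{W{\left(5,4 \right)} + 25}\right) \left(A - 73\right),0 \right)} = \left(-11346 - 8793\right) + 2 \cdot 0 \left(-11 + \left(86 + \sqrt{5 + 25}\right) \left(29 - 73\right)\right) = -20139 + 2 \cdot 0 \left(-11 + \left(86 + \sqrt{30}\right) \left(-44\right)\right) = -20139 + 2 \cdot 0 \left(-11 - \left(3784 + 44 \sqrt{30}\right)\right) = -20139 + 2 \cdot 0 \left(-3795 - 44 \sqrt{30}\right) = -20139 + 0 = -20139$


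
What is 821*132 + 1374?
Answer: 109746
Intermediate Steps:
821*132 + 1374 = 108372 + 1374 = 109746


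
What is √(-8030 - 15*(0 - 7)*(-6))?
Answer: 2*I*√2165 ≈ 93.059*I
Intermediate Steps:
√(-8030 - 15*(0 - 7)*(-6)) = √(-8030 - (-105)*(-6)) = √(-8030 - 15*42) = √(-8030 - 630) = √(-8660) = 2*I*√2165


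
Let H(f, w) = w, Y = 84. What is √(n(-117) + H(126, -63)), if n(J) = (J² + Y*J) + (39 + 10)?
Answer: √3847 ≈ 62.024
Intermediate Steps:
n(J) = 49 + J² + 84*J (n(J) = (J² + 84*J) + (39 + 10) = (J² + 84*J) + 49 = 49 + J² + 84*J)
√(n(-117) + H(126, -63)) = √((49 + (-117)² + 84*(-117)) - 63) = √((49 + 13689 - 9828) - 63) = √(3910 - 63) = √3847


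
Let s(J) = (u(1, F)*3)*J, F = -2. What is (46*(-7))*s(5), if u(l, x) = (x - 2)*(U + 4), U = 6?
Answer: 193200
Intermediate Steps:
u(l, x) = -20 + 10*x (u(l, x) = (x - 2)*(6 + 4) = (-2 + x)*10 = -20 + 10*x)
s(J) = -120*J (s(J) = ((-20 + 10*(-2))*3)*J = ((-20 - 20)*3)*J = (-40*3)*J = -120*J)
(46*(-7))*s(5) = (46*(-7))*(-120*5) = -322*(-600) = 193200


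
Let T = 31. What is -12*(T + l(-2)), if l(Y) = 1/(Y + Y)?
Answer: -369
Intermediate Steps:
l(Y) = 1/(2*Y)
-12*(T + l(-2)) = -12*(31 + (½)/(-2)) = -12*(31 + (½)*(-½)) = -12*(31 - ¼) = -12*123/4 = -369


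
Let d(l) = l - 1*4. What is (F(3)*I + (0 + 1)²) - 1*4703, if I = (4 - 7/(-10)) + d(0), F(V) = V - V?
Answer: -4702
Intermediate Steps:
d(l) = -4 + l (d(l) = l - 4 = -4 + l)
F(V) = 0
I = 7/10 (I = (4 - 7/(-10)) + (-4 + 0) = (4 - 7*(-⅒)) - 4 = (4 + 7/10) - 4 = 47/10 - 4 = 7/10 ≈ 0.70000)
(F(3)*I + (0 + 1)²) - 1*4703 = (0*(7/10) + (0 + 1)²) - 1*4703 = (0 + 1²) - 4703 = (0 + 1) - 4703 = 1 - 4703 = -4702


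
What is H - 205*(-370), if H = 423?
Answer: 76273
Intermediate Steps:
H - 205*(-370) = 423 - 205*(-370) = 423 + 75850 = 76273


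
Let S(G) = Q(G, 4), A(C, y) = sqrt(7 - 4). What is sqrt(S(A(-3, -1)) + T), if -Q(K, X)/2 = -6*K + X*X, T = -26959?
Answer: sqrt(-26991 + 12*sqrt(3)) ≈ 164.23*I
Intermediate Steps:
Q(K, X) = -2*X**2 + 12*K (Q(K, X) = -2*(-6*K + X*X) = -2*(-6*K + X**2) = -2*(X**2 - 6*K) = -2*X**2 + 12*K)
A(C, y) = sqrt(3)
S(G) = -32 + 12*G (S(G) = -2*4**2 + 12*G = -2*16 + 12*G = -32 + 12*G)
sqrt(S(A(-3, -1)) + T) = sqrt((-32 + 12*sqrt(3)) - 26959) = sqrt(-26991 + 12*sqrt(3))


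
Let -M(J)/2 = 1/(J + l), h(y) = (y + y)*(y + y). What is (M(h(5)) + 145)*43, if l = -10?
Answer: 280532/45 ≈ 6234.0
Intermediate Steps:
h(y) = 4*y**2 (h(y) = (2*y)*(2*y) = 4*y**2)
M(J) = -2/(-10 + J) (M(J) = -2/(J - 10) = -2/(-10 + J))
(M(h(5)) + 145)*43 = (-2/(-10 + 4*5**2) + 145)*43 = (-2/(-10 + 4*25) + 145)*43 = (-2/(-10 + 100) + 145)*43 = (-2/90 + 145)*43 = (-2*1/90 + 145)*43 = (-1/45 + 145)*43 = (6524/45)*43 = 280532/45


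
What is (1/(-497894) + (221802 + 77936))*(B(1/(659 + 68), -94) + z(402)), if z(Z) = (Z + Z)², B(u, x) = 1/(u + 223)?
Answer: 15639856037208842703309/80719571068 ≈ 1.9376e+11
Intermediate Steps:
B(u, x) = 1/(223 + u)
z(Z) = 4*Z² (z(Z) = (2*Z)² = 4*Z²)
(1/(-497894) + (221802 + 77936))*(B(1/(659 + 68), -94) + z(402)) = (1/(-497894) + (221802 + 77936))*(1/(223 + 1/(659 + 68)) + 4*402²) = (-1/497894 + 299738)*(1/(223 + 1/727) + 4*161604) = 149237751771*(1/(223 + 1/727) + 646416)/497894 = 149237751771*(1/(162122/727) + 646416)/497894 = 149237751771*(727/162122 + 646416)/497894 = (149237751771/497894)*(104798255479/162122) = 15639856037208842703309/80719571068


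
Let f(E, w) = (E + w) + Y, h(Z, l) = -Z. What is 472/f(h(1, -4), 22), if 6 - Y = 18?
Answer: 472/9 ≈ 52.444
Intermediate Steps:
Y = -12 (Y = 6 - 1*18 = 6 - 18 = -12)
f(E, w) = -12 + E + w (f(E, w) = (E + w) - 12 = -12 + E + w)
472/f(h(1, -4), 22) = 472/(-12 - 1*1 + 22) = 472/(-12 - 1 + 22) = 472/9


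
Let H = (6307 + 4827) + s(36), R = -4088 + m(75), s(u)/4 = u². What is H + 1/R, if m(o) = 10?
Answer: 66544803/4078 ≈ 16318.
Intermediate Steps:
s(u) = 4*u²
R = -4078 (R = -4088 + 10 = -4078)
H = 16318 (H = (6307 + 4827) + 4*36² = 11134 + 4*1296 = 11134 + 5184 = 16318)
H + 1/R = 16318 + 1/(-4078) = 16318 - 1/4078 = 66544803/4078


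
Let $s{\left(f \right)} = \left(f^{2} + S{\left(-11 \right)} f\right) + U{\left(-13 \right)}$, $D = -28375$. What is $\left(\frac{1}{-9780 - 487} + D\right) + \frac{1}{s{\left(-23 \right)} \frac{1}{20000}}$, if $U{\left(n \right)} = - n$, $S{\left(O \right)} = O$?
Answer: $- \frac{46279786034}{1632453} \approx -28350.0$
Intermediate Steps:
$s{\left(f \right)} = 13 + f^{2} - 11 f$ ($s{\left(f \right)} = \left(f^{2} - 11 f\right) - -13 = \left(f^{2} - 11 f\right) + 13 = 13 + f^{2} - 11 f$)
$\left(\frac{1}{-9780 - 487} + D\right) + \frac{1}{s{\left(-23 \right)} \frac{1}{20000}} = \left(\frac{1}{-9780 - 487} - 28375\right) + \frac{1}{\left(13 + \left(-23\right)^{2} - -253\right) \frac{1}{20000}} = \left(\frac{1}{-10267} - 28375\right) + \frac{1}{\left(13 + 529 + 253\right) \frac{1}{20000}} = \left(- \frac{1}{10267} - 28375\right) + \frac{1}{795 \cdot \frac{1}{20000}} = - \frac{291326126}{10267} + \frac{1}{\frac{159}{4000}} = - \frac{291326126}{10267} + \frac{4000}{159} = - \frac{46279786034}{1632453}$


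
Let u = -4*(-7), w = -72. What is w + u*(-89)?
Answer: -2564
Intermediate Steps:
u = 28
w + u*(-89) = -72 + 28*(-89) = -72 - 2492 = -2564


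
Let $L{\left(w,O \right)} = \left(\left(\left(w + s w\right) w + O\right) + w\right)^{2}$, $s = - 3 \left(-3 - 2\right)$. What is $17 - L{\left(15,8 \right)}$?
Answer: $-13126112$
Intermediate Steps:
$s = 15$ ($s = \left(-3\right) \left(-5\right) = 15$)
$L{\left(w,O \right)} = \left(O + w + 16 w^{2}\right)^{2}$ ($L{\left(w,O \right)} = \left(\left(\left(w + 15 w\right) w + O\right) + w\right)^{2} = \left(\left(16 w w + O\right) + w\right)^{2} = \left(\left(16 w^{2} + O\right) + w\right)^{2} = \left(\left(O + 16 w^{2}\right) + w\right)^{2} = \left(O + w + 16 w^{2}\right)^{2}$)
$17 - L{\left(15,8 \right)} = 17 - \left(8 + 15 + 16 \cdot 15^{2}\right)^{2} = 17 - \left(8 + 15 + 16 \cdot 225\right)^{2} = 17 - \left(8 + 15 + 3600\right)^{2} = 17 - 3623^{2} = 17 - 13126129 = -13126112$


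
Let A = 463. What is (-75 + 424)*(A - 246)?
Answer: 75733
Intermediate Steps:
(-75 + 424)*(A - 246) = (-75 + 424)*(463 - 246) = 349*217 = 75733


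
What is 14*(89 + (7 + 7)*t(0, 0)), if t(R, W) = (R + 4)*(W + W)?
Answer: 1246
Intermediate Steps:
t(R, W) = 2*W*(4 + R) (t(R, W) = (4 + R)*(2*W) = 2*W*(4 + R))
14*(89 + (7 + 7)*t(0, 0)) = 14*(89 + (7 + 7)*(2*0*(4 + 0))) = 14*(89 + 14*(2*0*4)) = 14*(89 + 14*0) = 14*(89 + 0) = 14*89 = 1246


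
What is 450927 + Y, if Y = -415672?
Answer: 35255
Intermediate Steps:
450927 + Y = 450927 - 415672 = 35255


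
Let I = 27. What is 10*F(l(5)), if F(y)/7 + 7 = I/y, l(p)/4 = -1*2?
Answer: -2905/4 ≈ -726.25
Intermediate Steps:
l(p) = -8 (l(p) = 4*(-1*2) = 4*(-2) = -8)
F(y) = -49 + 189/y (F(y) = -49 + 7*(27/y) = -49 + 189/y)
10*F(l(5)) = 10*(-49 + 189/(-8)) = 10*(-49 + 189*(-⅛)) = 10*(-49 - 189/8) = 10*(-581/8) = -2905/4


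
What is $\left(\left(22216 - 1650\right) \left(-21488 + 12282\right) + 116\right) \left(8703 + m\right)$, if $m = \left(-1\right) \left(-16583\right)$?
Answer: $-4787410517280$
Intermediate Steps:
$m = 16583$
$\left(\left(22216 - 1650\right) \left(-21488 + 12282\right) + 116\right) \left(8703 + m\right) = \left(\left(22216 - 1650\right) \left(-21488 + 12282\right) + 116\right) \left(8703 + 16583\right) = \left(20566 \left(-9206\right) + 116\right) 25286 = \left(-189330596 + 116\right) 25286 = \left(-189330480\right) 25286 = -4787410517280$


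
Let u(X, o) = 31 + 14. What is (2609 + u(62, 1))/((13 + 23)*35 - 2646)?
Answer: -1327/693 ≈ -1.9149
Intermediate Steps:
u(X, o) = 45
(2609 + u(62, 1))/((13 + 23)*35 - 2646) = (2609 + 45)/((13 + 23)*35 - 2646) = 2654/(36*35 - 2646) = 2654/(1260 - 2646) = 2654/(-1386) = 2654*(-1/1386) = -1327/693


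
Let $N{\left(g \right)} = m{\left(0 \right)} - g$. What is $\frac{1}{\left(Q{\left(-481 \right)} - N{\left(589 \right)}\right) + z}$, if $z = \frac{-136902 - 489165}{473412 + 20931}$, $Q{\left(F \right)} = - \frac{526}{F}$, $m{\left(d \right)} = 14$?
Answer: $\frac{26419887}{15186866824} \approx 0.0017397$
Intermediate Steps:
$N{\left(g \right)} = 14 - g$
$z = - \frac{69563}{54927}$ ($z = - \frac{626067}{494343} = \left(-626067\right) \frac{1}{494343} = - \frac{69563}{54927} \approx -1.2665$)
$\frac{1}{\left(Q{\left(-481 \right)} - N{\left(589 \right)}\right) + z} = \frac{1}{\left(- \frac{526}{-481} - \left(14 - 589\right)\right) - \frac{69563}{54927}} = \frac{1}{\left(\left(-526\right) \left(- \frac{1}{481}\right) - \left(14 - 589\right)\right) - \frac{69563}{54927}} = \frac{1}{\left(\frac{526}{481} - -575\right) - \frac{69563}{54927}} = \frac{1}{\left(\frac{526}{481} + 575\right) - \frac{69563}{54927}} = \frac{1}{\frac{277101}{481} - \frac{69563}{54927}} = \frac{1}{\frac{15186866824}{26419887}} = \frac{26419887}{15186866824}$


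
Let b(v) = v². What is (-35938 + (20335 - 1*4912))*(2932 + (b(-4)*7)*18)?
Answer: -101508220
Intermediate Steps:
(-35938 + (20335 - 1*4912))*(2932 + (b(-4)*7)*18) = (-35938 + (20335 - 1*4912))*(2932 + ((-4)²*7)*18) = (-35938 + (20335 - 4912))*(2932 + (16*7)*18) = (-35938 + 15423)*(2932 + 112*18) = -20515*(2932 + 2016) = -20515*4948 = -101508220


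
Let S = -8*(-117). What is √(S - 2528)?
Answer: 2*I*√398 ≈ 39.9*I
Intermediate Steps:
S = 936
√(S - 2528) = √(936 - 2528) = √(-1592) = 2*I*√398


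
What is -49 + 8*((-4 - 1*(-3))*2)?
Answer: -65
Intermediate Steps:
-49 + 8*((-4 - 1*(-3))*2) = -49 + 8*((-4 + 3)*2) = -49 + 8*(-1*2) = -49 + 8*(-2) = -49 - 16 = -65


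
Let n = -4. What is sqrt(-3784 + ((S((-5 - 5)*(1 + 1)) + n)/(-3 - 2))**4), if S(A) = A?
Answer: 2*I*sqrt(508306)/25 ≈ 57.036*I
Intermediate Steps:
sqrt(-3784 + ((S((-5 - 5)*(1 + 1)) + n)/(-3 - 2))**4) = sqrt(-3784 + (((-5 - 5)*(1 + 1) - 4)/(-3 - 2))**4) = sqrt(-3784 + ((-10*2 - 4)/(-5))**4) = sqrt(-3784 + ((-20 - 4)*(-1/5))**4) = sqrt(-3784 + (-24*(-1/5))**4) = sqrt(-3784 + (24/5)**4) = sqrt(-3784 + 331776/625) = sqrt(-2033224/625) = 2*I*sqrt(508306)/25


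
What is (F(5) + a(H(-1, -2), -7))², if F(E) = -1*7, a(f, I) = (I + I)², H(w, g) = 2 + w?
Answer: 35721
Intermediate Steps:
a(f, I) = 4*I² (a(f, I) = (2*I)² = 4*I²)
F(E) = -7
(F(5) + a(H(-1, -2), -7))² = (-7 + 4*(-7)²)² = (-7 + 4*49)² = (-7 + 196)² = 189² = 35721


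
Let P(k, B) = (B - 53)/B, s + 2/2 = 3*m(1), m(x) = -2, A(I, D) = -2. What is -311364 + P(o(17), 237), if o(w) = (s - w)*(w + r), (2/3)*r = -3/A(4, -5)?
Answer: -73793084/237 ≈ -3.1136e+5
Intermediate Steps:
r = 9/4 (r = 3*(-3/(-2))/2 = 3*(-3*(-½))/2 = (3/2)*(3/2) = 9/4 ≈ 2.2500)
s = -7 (s = -1 + 3*(-2) = -1 - 6 = -7)
o(w) = (-7 - w)*(9/4 + w) (o(w) = (-7 - w)*(w + 9/4) = (-7 - w)*(9/4 + w))
P(k, B) = (-53 + B)/B
-311364 + P(o(17), 237) = -311364 + (-53 + 237)/237 = -311364 + (1/237)*184 = -311364 + 184/237 = -73793084/237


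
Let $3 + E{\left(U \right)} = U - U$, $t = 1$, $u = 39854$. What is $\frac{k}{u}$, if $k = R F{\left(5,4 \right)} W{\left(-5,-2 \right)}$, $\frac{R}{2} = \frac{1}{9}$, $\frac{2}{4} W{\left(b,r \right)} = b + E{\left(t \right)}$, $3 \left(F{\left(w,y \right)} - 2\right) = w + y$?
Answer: $- \frac{80}{179343} \approx -0.00044607$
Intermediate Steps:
$E{\left(U \right)} = -3$ ($E{\left(U \right)} = -3 + \left(U - U\right) = -3 + 0 = -3$)
$F{\left(w,y \right)} = 2 + \frac{w}{3} + \frac{y}{3}$ ($F{\left(w,y \right)} = 2 + \frac{w + y}{3} = 2 + \left(\frac{w}{3} + \frac{y}{3}\right) = 2 + \frac{w}{3} + \frac{y}{3}$)
$W{\left(b,r \right)} = -6 + 2 b$ ($W{\left(b,r \right)} = 2 \left(b - 3\right) = 2 \left(-3 + b\right) = -6 + 2 b$)
$R = \frac{2}{9} \approx 0.22222$
$k = - \frac{160}{9}$ ($k = \frac{2 \left(2 + \frac{1}{3} \cdot 5 + \frac{1}{3} \cdot 4\right)}{9} \left(-6 + 2 \left(-5\right)\right) = \frac{2 \left(2 + \frac{5}{3} + \frac{4}{3}\right)}{9} \left(-6 - 10\right) = \frac{2}{9} \cdot 5 \left(-16\right) = \frac{10}{9} \left(-16\right) = - \frac{160}{9} \approx -17.778$)
$\frac{k}{u} = - \frac{160}{9 \cdot 39854} = \left(- \frac{160}{9}\right) \frac{1}{39854} = - \frac{80}{179343}$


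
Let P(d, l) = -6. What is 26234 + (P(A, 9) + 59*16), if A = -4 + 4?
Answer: 27172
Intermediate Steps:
A = 0
26234 + (P(A, 9) + 59*16) = 26234 + (-6 + 59*16) = 26234 + (-6 + 944) = 26234 + 938 = 27172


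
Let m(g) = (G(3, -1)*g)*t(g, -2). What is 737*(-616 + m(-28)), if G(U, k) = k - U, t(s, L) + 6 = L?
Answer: -1114344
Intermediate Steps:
t(s, L) = -6 + L
m(g) = 32*g (m(g) = ((-1 - 1*3)*g)*(-6 - 2) = ((-1 - 3)*g)*(-8) = -4*g*(-8) = 32*g)
737*(-616 + m(-28)) = 737*(-616 + 32*(-28)) = 737*(-616 - 896) = 737*(-1512) = -1114344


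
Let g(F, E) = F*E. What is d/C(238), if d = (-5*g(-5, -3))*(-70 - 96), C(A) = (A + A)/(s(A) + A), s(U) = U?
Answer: 12450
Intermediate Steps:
g(F, E) = E*F
C(A) = 1 (C(A) = (A + A)/(A + A) = (2*A)/((2*A)) = (2*A)*(1/(2*A)) = 1)
d = 12450 (d = (-(-15)*(-5))*(-70 - 96) = -5*15*(-166) = -75*(-166) = 12450)
d/C(238) = 12450/1 = 12450*1 = 12450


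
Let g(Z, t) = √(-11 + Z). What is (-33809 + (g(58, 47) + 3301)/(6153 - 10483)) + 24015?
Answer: -42411321/4330 - √47/4330 ≈ -9794.8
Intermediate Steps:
(-33809 + (g(58, 47) + 3301)/(6153 - 10483)) + 24015 = (-33809 + (√(-11 + 58) + 3301)/(6153 - 10483)) + 24015 = (-33809 + (√47 + 3301)/(-4330)) + 24015 = (-33809 + (3301 + √47)*(-1/4330)) + 24015 = (-33809 + (-3301/4330 - √47/4330)) + 24015 = (-146396271/4330 - √47/4330) + 24015 = -42411321/4330 - √47/4330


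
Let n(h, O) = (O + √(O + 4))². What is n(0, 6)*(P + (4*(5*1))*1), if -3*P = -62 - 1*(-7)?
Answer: 5290/3 + 460*√10 ≈ 3218.0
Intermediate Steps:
P = 55/3 (P = -(-62 - 1*(-7))/3 = -(-62 + 7)/3 = -⅓*(-55) = 55/3 ≈ 18.333)
n(h, O) = (O + √(4 + O))²
n(0, 6)*(P + (4*(5*1))*1) = (6 + √(4 + 6))²*(55/3 + (4*(5*1))*1) = (6 + √10)²*(55/3 + (4*5)*1) = (6 + √10)²*(55/3 + 20*1) = (6 + √10)²*(55/3 + 20) = (6 + √10)²*(115/3) = 115*(6 + √10)²/3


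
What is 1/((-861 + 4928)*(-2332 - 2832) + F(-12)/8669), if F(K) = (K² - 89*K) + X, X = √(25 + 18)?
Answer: -1578332171796440/33148113111418497217557 - 8669*√43/33148113111418497217557 ≈ -4.7615e-8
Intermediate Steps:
X = √43 ≈ 6.5574
F(K) = √43 + K² - 89*K (F(K) = (K² - 89*K) + √43 = √43 + K² - 89*K)
1/((-861 + 4928)*(-2332 - 2832) + F(-12)/8669) = 1/((-861 + 4928)*(-2332 - 2832) + (√43 + (-12)² - 89*(-12))/8669) = 1/(4067*(-5164) + (√43 + 144 + 1068)*(1/8669)) = 1/(-21001988 + (1212 + √43)*(1/8669)) = 1/(-21001988 + (1212/8669 + √43/8669)) = 1/(-182066232760/8669 + √43/8669)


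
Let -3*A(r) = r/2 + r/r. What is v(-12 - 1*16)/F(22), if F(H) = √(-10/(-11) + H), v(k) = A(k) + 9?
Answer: 20*√77/63 ≈ 2.7857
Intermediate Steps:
A(r) = -⅓ - r/6 (A(r) = -(r/2 + r/r)/3 = -(r*(½) + 1)/3 = -(r/2 + 1)/3 = -(1 + r/2)/3 = -⅓ - r/6)
v(k) = 26/3 - k/6 (v(k) = (-⅓ - k/6) + 9 = 26/3 - k/6)
F(H) = √(10/11 + H) (F(H) = √(-10*(-1/11) + H) = √(10/11 + H))
v(-12 - 1*16)/F(22) = (26/3 - (-12 - 1*16)/6)/((√(110 + 121*22)/11)) = (26/3 - (-12 - 16)/6)/((√(110 + 2662)/11)) = (26/3 - ⅙*(-28))/((√2772/11)) = (26/3 + 14/3)/(((6*√77)/11)) = 40/(3*((6*√77/11))) = 40*(√77/42)/3 = 20*√77/63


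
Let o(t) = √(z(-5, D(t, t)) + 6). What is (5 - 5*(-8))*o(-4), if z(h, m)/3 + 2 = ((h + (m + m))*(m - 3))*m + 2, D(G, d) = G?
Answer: 45*I*√1086 ≈ 1483.0*I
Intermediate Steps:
z(h, m) = 3*m*(-3 + m)*(h + 2*m) (z(h, m) = -6 + 3*(((h + (m + m))*(m - 3))*m + 2) = -6 + 3*(((h + 2*m)*(-3 + m))*m + 2) = -6 + 3*(((-3 + m)*(h + 2*m))*m + 2) = -6 + 3*(m*(-3 + m)*(h + 2*m) + 2) = -6 + 3*(2 + m*(-3 + m)*(h + 2*m)) = -6 + (6 + 3*m*(-3 + m)*(h + 2*m)) = 3*m*(-3 + m)*(h + 2*m))
o(t) = √(6 + 3*t*(15 - 11*t + 2*t²)) (o(t) = √(3*t*(-6*t - 3*(-5) + 2*t² - 5*t) + 6) = √(3*t*(-6*t + 15 + 2*t² - 5*t) + 6) = √(3*t*(15 - 11*t + 2*t²) + 6) = √(6 + 3*t*(15 - 11*t + 2*t²)))
(5 - 5*(-8))*o(-4) = (5 - 5*(-8))*(√3*√(2 - 4*(15 - 11*(-4) + 2*(-4)²))) = (5 + 40)*(√3*√(2 - 4*(15 + 44 + 2*16))) = 45*(√3*√(2 - 4*(15 + 44 + 32))) = 45*(√3*√(2 - 4*91)) = 45*(√3*√(2 - 364)) = 45*(√3*√(-362)) = 45*(√3*(I*√362)) = 45*(I*√1086) = 45*I*√1086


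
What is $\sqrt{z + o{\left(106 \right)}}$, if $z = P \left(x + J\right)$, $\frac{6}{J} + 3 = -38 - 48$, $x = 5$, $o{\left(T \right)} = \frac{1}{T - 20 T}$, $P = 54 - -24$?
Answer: $\frac{\sqrt{12361395492554}}{179246} \approx 19.615$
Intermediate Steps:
$P = 78$ ($P = 54 + 24 = 78$)
$o{\left(T \right)} = - \frac{1}{19 T}$ ($o{\left(T \right)} = \frac{1}{\left(-19\right) T} = - \frac{1}{19 T}$)
$J = - \frac{6}{89}$ ($J = \frac{6}{-3 - 86} = \frac{6}{-89} = 6 \left(- \frac{1}{89}\right) = - \frac{6}{89} \approx -0.067416$)
$z = \frac{34242}{89}$ ($z = 78 \left(5 - \frac{6}{89}\right) = 78 \cdot \frac{439}{89} = \frac{34242}{89} \approx 384.74$)
$\sqrt{z + o{\left(106 \right)}} = \sqrt{\frac{34242}{89} - \frac{1}{19 \cdot 106}} = \sqrt{\frac{34242}{89} - \frac{1}{2014}} = \sqrt{\frac{68963299}{179246}} = \frac{\sqrt{12361395492554}}{179246}$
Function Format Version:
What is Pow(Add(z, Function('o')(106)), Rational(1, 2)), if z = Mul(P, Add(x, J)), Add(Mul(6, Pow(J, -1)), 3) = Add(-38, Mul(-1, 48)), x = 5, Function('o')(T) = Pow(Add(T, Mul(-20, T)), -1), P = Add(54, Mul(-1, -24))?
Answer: Mul(Rational(1, 179246), Pow(12361395492554, Rational(1, 2))) ≈ 19.615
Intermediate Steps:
P = 78 (P = Add(54, 24) = 78)
Function('o')(T) = Mul(Rational(-1, 19), Pow(T, -1)) (Function('o')(T) = Pow(Mul(-19, T), -1) = Mul(Rational(-1, 19), Pow(T, -1)))
J = Rational(-6, 89) (J = Mul(6, Pow(Add(-3, Add(-38, Mul(-1, 48))), -1)) = Mul(6, Pow(Add(-3, Add(-38, -48)), -1)) = Mul(6, Pow(Add(-3, -86), -1)) = Mul(6, Pow(-89, -1)) = Mul(6, Rational(-1, 89)) = Rational(-6, 89) ≈ -0.067416)
z = Rational(34242, 89) (z = Mul(78, Add(5, Rational(-6, 89))) = Mul(78, Rational(439, 89)) = Rational(34242, 89) ≈ 384.74)
Pow(Add(z, Function('o')(106)), Rational(1, 2)) = Pow(Add(Rational(34242, 89), Mul(Rational(-1, 19), Pow(106, -1))), Rational(1, 2)) = Pow(Add(Rational(34242, 89), Mul(Rational(-1, 19), Rational(1, 106))), Rational(1, 2)) = Pow(Add(Rational(34242, 89), Rational(-1, 2014)), Rational(1, 2)) = Pow(Rational(68963299, 179246), Rational(1, 2)) = Mul(Rational(1, 179246), Pow(12361395492554, Rational(1, 2)))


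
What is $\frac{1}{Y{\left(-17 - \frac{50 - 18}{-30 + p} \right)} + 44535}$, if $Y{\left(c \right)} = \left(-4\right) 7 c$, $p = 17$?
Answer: $\frac{13}{584247} \approx 2.2251 \cdot 10^{-5}$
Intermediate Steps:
$Y{\left(c \right)} = - 28 c$
$\frac{1}{Y{\left(-17 - \frac{50 - 18}{-30 + p} \right)} + 44535} = \frac{1}{- 28 \left(-17 - \frac{50 - 18}{-30 + 17}\right) + 44535} = \frac{1}{- 28 \left(-17 - \frac{32}{-13}\right) + 44535} = \frac{1}{- 28 \left(-17 - 32 \left(- \frac{1}{13}\right)\right) + 44535} = \frac{1}{- 28 \left(-17 - - \frac{32}{13}\right) + 44535} = \frac{1}{- 28 \left(-17 + \frac{32}{13}\right) + 44535} = \frac{1}{\left(-28\right) \left(- \frac{189}{13}\right) + 44535} = \frac{1}{\frac{5292}{13} + 44535} = \frac{1}{\frac{584247}{13}} = \frac{13}{584247}$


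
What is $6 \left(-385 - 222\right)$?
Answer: $-3642$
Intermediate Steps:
$6 \left(-385 - 222\right) = 6 \left(-607\right) = -3642$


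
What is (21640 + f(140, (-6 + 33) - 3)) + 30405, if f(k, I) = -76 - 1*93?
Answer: 51876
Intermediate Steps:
f(k, I) = -169 (f(k, I) = -76 - 93 = -169)
(21640 + f(140, (-6 + 33) - 3)) + 30405 = (21640 - 169) + 30405 = 21471 + 30405 = 51876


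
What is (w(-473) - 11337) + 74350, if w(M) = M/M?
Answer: 63014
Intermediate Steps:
w(M) = 1
(w(-473) - 11337) + 74350 = (1 - 11337) + 74350 = -11336 + 74350 = 63014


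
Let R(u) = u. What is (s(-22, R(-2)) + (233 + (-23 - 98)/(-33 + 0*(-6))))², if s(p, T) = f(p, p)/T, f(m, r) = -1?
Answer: 2024929/36 ≈ 56248.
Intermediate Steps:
s(p, T) = -1/T
(s(-22, R(-2)) + (233 + (-23 - 98)/(-33 + 0*(-6))))² = (-1/(-2) + (233 + (-23 - 98)/(-33 + 0*(-6))))² = (-1*(-½) + (233 - 121/(-33 + 0)))² = (½ + (233 - 121/(-33)))² = (½ + (233 - 121*(-1/33)))² = (½ + (233 + 11/3))² = (½ + 710/3)² = (1423/6)² = 2024929/36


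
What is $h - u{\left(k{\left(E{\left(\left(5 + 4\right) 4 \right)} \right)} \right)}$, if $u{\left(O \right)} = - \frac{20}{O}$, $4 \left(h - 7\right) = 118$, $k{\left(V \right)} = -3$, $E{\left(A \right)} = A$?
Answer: $\frac{179}{6} \approx 29.833$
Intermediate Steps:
$h = \frac{73}{2}$ ($h = 7 + \frac{1}{4} \cdot 118 = 7 + \frac{59}{2} = \frac{73}{2} \approx 36.5$)
$h - u{\left(k{\left(E{\left(\left(5 + 4\right) 4 \right)} \right)} \right)} = \frac{73}{2} - - \frac{20}{-3} = \frac{73}{2} - \left(-20\right) \left(- \frac{1}{3}\right) = \frac{73}{2} - \frac{20}{3} = \frac{179}{6}$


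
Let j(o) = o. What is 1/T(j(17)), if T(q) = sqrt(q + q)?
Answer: sqrt(34)/34 ≈ 0.17150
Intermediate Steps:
T(q) = sqrt(2)*sqrt(q) (T(q) = sqrt(2*q) = sqrt(2)*sqrt(q))
1/T(j(17)) = 1/(sqrt(2)*sqrt(17)) = 1/(sqrt(34)) = sqrt(34)/34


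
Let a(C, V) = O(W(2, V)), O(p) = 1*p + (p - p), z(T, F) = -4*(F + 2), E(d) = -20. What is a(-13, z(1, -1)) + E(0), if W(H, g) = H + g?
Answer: -22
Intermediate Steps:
z(T, F) = -8 - 4*F (z(T, F) = -4*(2 + F) = -8 - 4*F)
O(p) = p (O(p) = p + 0 = p)
a(C, V) = 2 + V
a(-13, z(1, -1)) + E(0) = (2 + (-8 - 4*(-1))) - 20 = (2 + (-8 + 4)) - 20 = (2 - 4) - 20 = -2 - 20 = -22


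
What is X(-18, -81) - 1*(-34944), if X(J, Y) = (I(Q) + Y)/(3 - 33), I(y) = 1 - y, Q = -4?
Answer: 524198/15 ≈ 34947.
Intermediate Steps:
X(J, Y) = -⅙ - Y/30 (X(J, Y) = ((1 - 1*(-4)) + Y)/(3 - 33) = ((1 + 4) + Y)/(-30) = (5 + Y)*(-1/30) = -⅙ - Y/30)
X(-18, -81) - 1*(-34944) = (-⅙ - 1/30*(-81)) - 1*(-34944) = (-⅙ + 27/10) + 34944 = 38/15 + 34944 = 524198/15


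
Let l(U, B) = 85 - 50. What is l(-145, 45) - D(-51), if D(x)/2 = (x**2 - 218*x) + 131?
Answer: -27665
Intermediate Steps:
l(U, B) = 35
D(x) = 262 - 436*x + 2*x**2 (D(x) = 2*((x**2 - 218*x) + 131) = 2*(131 + x**2 - 218*x) = 262 - 436*x + 2*x**2)
l(-145, 45) - D(-51) = 35 - (262 - 436*(-51) + 2*(-51)**2) = 35 - (262 + 22236 + 2*2601) = 35 - (262 + 22236 + 5202) = 35 - 1*27700 = 35 - 27700 = -27665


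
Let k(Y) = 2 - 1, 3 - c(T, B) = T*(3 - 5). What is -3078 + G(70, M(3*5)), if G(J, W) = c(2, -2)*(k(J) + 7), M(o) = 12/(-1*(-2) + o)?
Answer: -3022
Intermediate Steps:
c(T, B) = 3 + 2*T (c(T, B) = 3 - T*(3 - 5) = 3 - T*(-2) = 3 - (-2)*T = 3 + 2*T)
k(Y) = 1
M(o) = 12/(2 + o)
G(J, W) = 56 (G(J, W) = (3 + 2*2)*(1 + 7) = (3 + 4)*8 = 7*8 = 56)
-3078 + G(70, M(3*5)) = -3078 + 56 = -3022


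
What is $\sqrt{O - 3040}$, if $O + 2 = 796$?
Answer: $i \sqrt{2246} \approx 47.392 i$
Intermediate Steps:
$O = 794$ ($O = -2 + 796 = 794$)
$\sqrt{O - 3040} = \sqrt{794 - 3040} = \sqrt{-2246} = i \sqrt{2246}$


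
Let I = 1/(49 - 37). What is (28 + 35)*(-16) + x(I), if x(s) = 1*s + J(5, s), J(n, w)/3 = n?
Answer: -11915/12 ≈ -992.92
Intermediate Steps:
J(n, w) = 3*n
I = 1/12 ≈ 0.083333
x(s) = 15 + s (x(s) = 1*s + 3*5 = s + 15 = 15 + s)
(28 + 35)*(-16) + x(I) = (28 + 35)*(-16) + (15 + 1/12) = 63*(-16) + 181/12 = -1008 + 181/12 = -11915/12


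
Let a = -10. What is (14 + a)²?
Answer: 16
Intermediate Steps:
(14 + a)² = (14 - 10)² = 4² = 16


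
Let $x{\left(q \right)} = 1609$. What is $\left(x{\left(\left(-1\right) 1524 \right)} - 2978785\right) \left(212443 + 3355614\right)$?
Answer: $-10622733667032$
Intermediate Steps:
$\left(x{\left(\left(-1\right) 1524 \right)} - 2978785\right) \left(212443 + 3355614\right) = \left(1609 - 2978785\right) \left(212443 + 3355614\right) = \left(-2977176\right) 3568057 = -10622733667032$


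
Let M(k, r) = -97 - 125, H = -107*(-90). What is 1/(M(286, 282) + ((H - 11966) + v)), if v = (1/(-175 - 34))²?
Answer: -43681/111735997 ≈ -0.00039093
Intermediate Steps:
H = 9630
M(k, r) = -222
v = 1/43681 (v = (1/(-209))² = (-1/209)² = 1/43681 ≈ 2.2893e-5)
1/(M(286, 282) + ((H - 11966) + v)) = 1/(-222 + ((9630 - 11966) + 1/43681)) = 1/(-222 + (-2336 + 1/43681)) = 1/(-222 - 102038815/43681) = 1/(-111735997/43681) = -43681/111735997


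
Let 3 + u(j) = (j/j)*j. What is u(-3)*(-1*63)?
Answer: 378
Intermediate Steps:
u(j) = -3 + j (u(j) = -3 + (j/j)*j = -3 + 1*j = -3 + j)
u(-3)*(-1*63) = (-3 - 3)*(-1*63) = -6*(-63) = 378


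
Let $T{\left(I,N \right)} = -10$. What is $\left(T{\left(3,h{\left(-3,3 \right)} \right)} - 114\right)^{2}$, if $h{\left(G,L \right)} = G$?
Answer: $15376$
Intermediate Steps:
$\left(T{\left(3,h{\left(-3,3 \right)} \right)} - 114\right)^{2} = \left(-10 - 114\right)^{2} = \left(-124\right)^{2} = 15376$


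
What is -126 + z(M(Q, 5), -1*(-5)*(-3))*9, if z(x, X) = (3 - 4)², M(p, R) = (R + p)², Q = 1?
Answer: -117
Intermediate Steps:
z(x, X) = 1 (z(x, X) = (-1)² = 1)
-126 + z(M(Q, 5), -1*(-5)*(-3))*9 = -126 + 1*9 = -126 + 9 = -117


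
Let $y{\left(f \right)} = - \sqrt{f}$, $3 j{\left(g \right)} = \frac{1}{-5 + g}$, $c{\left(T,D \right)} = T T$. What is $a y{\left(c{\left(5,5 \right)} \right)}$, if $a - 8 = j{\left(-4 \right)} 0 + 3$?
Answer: $-55$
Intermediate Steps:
$c{\left(T,D \right)} = T^{2}$
$j{\left(g \right)} = \frac{1}{3 \left(-5 + g\right)}$
$a = 11$ ($a = 8 + \left(\frac{1}{3 \left(-5 - 4\right)} 0 + 3\right) = 8 + \left(\frac{1}{3 \left(-9\right)} 0 + 3\right) = 8 + \left(\frac{1}{3} \left(- \frac{1}{9}\right) 0 + 3\right) = 8 + \left(\left(- \frac{1}{27}\right) 0 + 3\right) = 8 + \left(0 + 3\right) = 8 + 3 = 11$)
$a y{\left(c{\left(5,5 \right)} \right)} = 11 \left(- \sqrt{5^{2}}\right) = 11 \left(- \sqrt{25}\right) = 11 \left(\left(-1\right) 5\right) = 11 \left(-5\right) = -55$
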